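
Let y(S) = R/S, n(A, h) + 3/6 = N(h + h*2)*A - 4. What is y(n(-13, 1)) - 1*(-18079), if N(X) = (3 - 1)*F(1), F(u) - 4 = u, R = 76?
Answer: 4863099/269 ≈ 18078.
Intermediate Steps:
F(u) = 4 + u
N(X) = 10 (N(X) = (3 - 1)*(4 + 1) = 2*5 = 10)
n(A, h) = -9/2 + 10*A (n(A, h) = -1/2 + (10*A - 4) = -1/2 + (-4 + 10*A) = -9/2 + 10*A)
y(S) = 76/S
y(n(-13, 1)) - 1*(-18079) = 76/(-9/2 + 10*(-13)) - 1*(-18079) = 76/(-9/2 - 130) + 18079 = 76/(-269/2) + 18079 = 76*(-2/269) + 18079 = -152/269 + 18079 = 4863099/269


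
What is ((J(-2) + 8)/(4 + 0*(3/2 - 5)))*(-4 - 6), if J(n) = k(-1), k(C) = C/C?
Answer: -45/2 ≈ -22.500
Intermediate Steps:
k(C) = 1
J(n) = 1
((J(-2) + 8)/(4 + 0*(3/2 - 5)))*(-4 - 6) = ((1 + 8)/(4 + 0*(3/2 - 5)))*(-4 - 6) = (9/(4 + 0*(3*(1/2) - 5)))*(-10) = (9/(4 + 0*(3/2 - 5)))*(-10) = (9/(4 + 0*(-7/2)))*(-10) = (9/(4 + 0))*(-10) = (9/4)*(-10) = -45/2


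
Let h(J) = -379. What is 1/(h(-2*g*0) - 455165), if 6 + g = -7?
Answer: -1/455544 ≈ -2.1952e-6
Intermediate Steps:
g = -13 (g = -6 - 7 = -13)
1/(h(-2*g*0) - 455165) = 1/(-379 - 455165) = 1/(-455544) = -1/455544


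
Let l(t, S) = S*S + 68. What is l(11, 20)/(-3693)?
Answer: -156/1231 ≈ -0.12673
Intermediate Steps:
l(t, S) = 68 + S² (l(t, S) = S² + 68 = 68 + S²)
l(11, 20)/(-3693) = (68 + 20²)/(-3693) = (68 + 400)*(-1/3693) = 468*(-1/3693) = -156/1231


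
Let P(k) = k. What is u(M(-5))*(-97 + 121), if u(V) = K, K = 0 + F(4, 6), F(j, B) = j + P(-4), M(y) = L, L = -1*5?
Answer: 0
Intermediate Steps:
L = -5
M(y) = -5
F(j, B) = -4 + j (F(j, B) = j - 4 = -4 + j)
K = 0 (K = 0 + (-4 + 4) = 0 + 0 = 0)
u(V) = 0
u(M(-5))*(-97 + 121) = 0*(-97 + 121) = 0*24 = 0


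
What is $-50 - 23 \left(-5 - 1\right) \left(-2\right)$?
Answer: $-326$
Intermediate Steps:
$-50 - 23 \left(-5 - 1\right) \left(-2\right) = -50 - 23 \left(\left(-6\right) \left(-2\right)\right) = -50 - 276 = -326$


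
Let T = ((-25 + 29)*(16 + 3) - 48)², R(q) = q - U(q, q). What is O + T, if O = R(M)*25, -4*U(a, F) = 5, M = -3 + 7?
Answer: 3661/4 ≈ 915.25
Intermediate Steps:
M = 4
U(a, F) = -5/4 (U(a, F) = -¼*5 = -5/4)
R(q) = 5/4 + q (R(q) = q - 1*(-5/4) = q + 5/4 = 5/4 + q)
T = 784 (T = (4*19 - 48)² = (76 - 48)² = 28² = 784)
O = 525/4 (O = (5/4 + 4)*25 = (21/4)*25 = 525/4 ≈ 131.25)
O + T = 525/4 + 784 = 3661/4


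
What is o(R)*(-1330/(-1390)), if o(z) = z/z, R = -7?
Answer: 133/139 ≈ 0.95683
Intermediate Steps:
o(z) = 1
o(R)*(-1330/(-1390)) = 1*(-1330/(-1390)) = 1*(-1330*(-1/1390)) = 1*(133/139) = 133/139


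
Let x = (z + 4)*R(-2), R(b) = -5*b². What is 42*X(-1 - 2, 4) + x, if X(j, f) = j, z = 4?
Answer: -286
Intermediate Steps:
x = -160 (x = (4 + 4)*(-5*(-2)²) = 8*(-5*4) = 8*(-20) = -160)
42*X(-1 - 2, 4) + x = 42*(-1 - 2) - 160 = 42*(-3) - 160 = -126 - 160 = -286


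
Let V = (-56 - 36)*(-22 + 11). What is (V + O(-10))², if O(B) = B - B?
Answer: 1024144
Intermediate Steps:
V = 1012 (V = -92*(-11) = 1012)
O(B) = 0
(V + O(-10))² = (1012 + 0)² = 1012² = 1024144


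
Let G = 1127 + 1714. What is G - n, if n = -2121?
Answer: 4962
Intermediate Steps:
G = 2841
G - n = 2841 - 1*(-2121) = 2841 + 2121 = 4962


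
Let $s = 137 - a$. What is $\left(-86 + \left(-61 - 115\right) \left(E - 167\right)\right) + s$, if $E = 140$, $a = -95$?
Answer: $4898$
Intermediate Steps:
$s = 232$ ($s = 137 - -95 = 137 + 95 = 232$)
$\left(-86 + \left(-61 - 115\right) \left(E - 167\right)\right) + s = \left(-86 + \left(-61 - 115\right) \left(140 - 167\right)\right) + 232 = \left(-86 - -4752\right) + 232 = \left(-86 + 4752\right) + 232 = 4666 + 232 = 4898$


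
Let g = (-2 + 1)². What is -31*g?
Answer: -31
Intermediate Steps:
g = 1 (g = (-1)² = 1)
-31*g = -31*1 = -31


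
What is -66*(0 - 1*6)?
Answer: 396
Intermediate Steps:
-66*(0 - 1*6) = -66*(0 - 6) = -66*(-6) = 396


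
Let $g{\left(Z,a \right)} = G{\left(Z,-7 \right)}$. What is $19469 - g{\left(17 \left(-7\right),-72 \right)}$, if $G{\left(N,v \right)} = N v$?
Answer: $18636$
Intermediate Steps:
$g{\left(Z,a \right)} = - 7 Z$ ($g{\left(Z,a \right)} = Z \left(-7\right) = - 7 Z$)
$19469 - g{\left(17 \left(-7\right),-72 \right)} = 19469 - - 7 \cdot 17 \left(-7\right) = 19469 - \left(-7\right) \left(-119\right) = 19469 - 833 = 18636$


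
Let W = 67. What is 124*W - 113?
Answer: 8195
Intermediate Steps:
124*W - 113 = 124*67 - 113 = 8308 - 113 = 8195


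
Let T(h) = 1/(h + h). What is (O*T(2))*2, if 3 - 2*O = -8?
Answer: 11/4 ≈ 2.7500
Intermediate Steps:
O = 11/2 (O = 3/2 - 1/2*(-8) = 3/2 + 4 = 11/2 ≈ 5.5000)
T(h) = 1/(2*h)
(O*T(2))*2 = (11*((1/2)/2)/2)*2 = (11*((1/2)*(1/2))/2)*2 = ((11/2)*(1/4))*2 = (11/8)*2 = 11/4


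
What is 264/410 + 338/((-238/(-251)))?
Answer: 8711603/24395 ≈ 357.11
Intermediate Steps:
264/410 + 338/((-238/(-251))) = 264*(1/410) + 338/((-238*(-1/251))) = 132/205 + 338/(238/251) = 132/205 + 338*(251/238) = 132/205 + 42419/119 = 8711603/24395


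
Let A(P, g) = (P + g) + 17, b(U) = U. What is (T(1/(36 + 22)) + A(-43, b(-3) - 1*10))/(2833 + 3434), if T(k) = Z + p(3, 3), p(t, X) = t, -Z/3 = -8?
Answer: -4/2089 ≈ -0.0019148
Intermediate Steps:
Z = 24 (Z = -3*(-8) = 24)
A(P, g) = 17 + P + g
T(k) = 27 (T(k) = 24 + 3 = 27)
(T(1/(36 + 22)) + A(-43, b(-3) - 1*10))/(2833 + 3434) = (27 + (17 - 43 + (-3 - 1*10)))/(2833 + 3434) = (27 + (17 - 43 + (-3 - 10)))/6267 = (27 + (17 - 43 - 13))*(1/6267) = (27 - 39)*(1/6267) = -12*1/6267 = -4/2089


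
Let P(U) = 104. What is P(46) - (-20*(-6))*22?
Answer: -2536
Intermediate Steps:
P(46) - (-20*(-6))*22 = 104 - (-20*(-6))*22 = 104 - 120*22 = 104 - 1*2640 = 104 - 2640 = -2536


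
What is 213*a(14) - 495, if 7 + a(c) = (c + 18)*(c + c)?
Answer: 188862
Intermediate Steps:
a(c) = -7 + 2*c*(18 + c) (a(c) = -7 + (c + 18)*(c + c) = -7 + (18 + c)*(2*c) = -7 + 2*c*(18 + c))
213*a(14) - 495 = 213*(-7 + 2*14² + 36*14) - 495 = 213*(-7 + 2*196 + 504) - 495 = 213*(-7 + 392 + 504) - 495 = 213*889 - 495 = 189357 - 495 = 188862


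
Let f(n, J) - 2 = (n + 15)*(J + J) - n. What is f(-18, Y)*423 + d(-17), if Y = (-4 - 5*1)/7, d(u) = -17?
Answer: 81943/7 ≈ 11706.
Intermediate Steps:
Y = -9/7 (Y = (-4 - 5)*(⅐) = -9*⅐ = -9/7 ≈ -1.2857)
f(n, J) = 2 - n + 2*J*(15 + n) (f(n, J) = 2 + ((n + 15)*(J + J) - n) = 2 + ((15 + n)*(2*J) - n) = 2 + (2*J*(15 + n) - n) = 2 + (-n + 2*J*(15 + n)) = 2 - n + 2*J*(15 + n))
f(-18, Y)*423 + d(-17) = (2 - 1*(-18) + 30*(-9/7) + 2*(-9/7)*(-18))*423 - 17 = (2 + 18 - 270/7 + 324/7)*423 - 17 = (194/7)*423 - 17 = 82062/7 - 17 = 81943/7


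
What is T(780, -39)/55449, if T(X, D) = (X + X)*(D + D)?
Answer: -13520/6161 ≈ -2.1945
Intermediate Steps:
T(X, D) = 4*D*X (T(X, D) = (2*X)*(2*D) = 4*D*X)
T(780, -39)/55449 = (4*(-39)*780)/55449 = -121680*1/55449 = -13520/6161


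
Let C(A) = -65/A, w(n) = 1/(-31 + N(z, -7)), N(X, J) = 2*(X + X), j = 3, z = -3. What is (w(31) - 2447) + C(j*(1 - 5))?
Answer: -1259869/516 ≈ -2441.6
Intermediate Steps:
N(X, J) = 4*X (N(X, J) = 2*(2*X) = 4*X)
w(n) = -1/43 (w(n) = 1/(-31 + 4*(-3)) = 1/(-31 - 12) = 1/(-43) = -1/43)
(w(31) - 2447) + C(j*(1 - 5)) = (-1/43 - 2447) - 65*1/(3*(1 - 5)) = -105222/43 - 65/(3*(-4)) = -105222/43 - 65/(-12) = -105222/43 - 65*(-1/12) = -105222/43 + 65/12 = -1259869/516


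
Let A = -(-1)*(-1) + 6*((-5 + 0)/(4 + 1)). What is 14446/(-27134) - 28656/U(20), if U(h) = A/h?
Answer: 7775468479/94969 ≈ 81874.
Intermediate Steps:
A = -7 (A = -1*1 + 6*(-5/5) = -1 + 6*(-5*⅕) = -1 + 6*(-1) = -1 - 6 = -7)
U(h) = -7/h
14446/(-27134) - 28656/U(20) = 14446/(-27134) - 28656/((-7/20)) = 14446*(-1/27134) - 28656/((-7*1/20)) = -7223/13567 - 28656/(-7/20) = -7223/13567 - 28656*(-20/7) = -7223/13567 + 573120/7 = 7775468479/94969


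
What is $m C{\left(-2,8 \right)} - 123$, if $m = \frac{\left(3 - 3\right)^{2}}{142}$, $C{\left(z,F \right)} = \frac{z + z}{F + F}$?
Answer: $-123$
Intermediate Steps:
$C{\left(z,F \right)} = \frac{z}{F}$ ($C{\left(z,F \right)} = \frac{2 z}{2 F} = 2 z \frac{1}{2 F} = \frac{z}{F}$)
$m = 0$ ($m = 0^{2} \cdot \frac{1}{142} = 0 \cdot \frac{1}{142} = 0$)
$m C{\left(-2,8 \right)} - 123 = 0 \left(- \frac{2}{8}\right) - 123 = 0 \left(\left(-2\right) \frac{1}{8}\right) - 123 = 0 \left(- \frac{1}{4}\right) - 123 = 0 - 123 = -123$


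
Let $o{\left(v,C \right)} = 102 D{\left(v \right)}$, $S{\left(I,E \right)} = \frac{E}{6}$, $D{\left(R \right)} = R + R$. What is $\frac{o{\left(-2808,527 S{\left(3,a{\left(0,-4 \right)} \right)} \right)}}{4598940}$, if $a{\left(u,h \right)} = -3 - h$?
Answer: $- \frac{47736}{383245} \approx -0.12456$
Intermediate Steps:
$D{\left(R \right)} = 2 R$
$S{\left(I,E \right)} = \frac{E}{6}$ ($S{\left(I,E \right)} = E \frac{1}{6} = \frac{E}{6}$)
$o{\left(v,C \right)} = 204 v$ ($o{\left(v,C \right)} = 102 \cdot 2 v = 204 v$)
$\frac{o{\left(-2808,527 S{\left(3,a{\left(0,-4 \right)} \right)} \right)}}{4598940} = \frac{204 \left(-2808\right)}{4598940} = \left(-572832\right) \frac{1}{4598940} = - \frac{47736}{383245}$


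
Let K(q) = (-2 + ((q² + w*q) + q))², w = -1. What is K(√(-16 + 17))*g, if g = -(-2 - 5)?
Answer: 7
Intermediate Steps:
K(q) = (-2 + q²)² (K(q) = (-2 + ((q² - q) + q))² = (-2 + q²)²)
g = 7 (g = -1*(-7) = 7)
K(√(-16 + 17))*g = (-2 + (√(-16 + 17))²)²*7 = (-2 + (√1)²)²*7 = (-2 + 1²)²*7 = (-2 + 1)²*7 = (-1)²*7 = 1*7 = 7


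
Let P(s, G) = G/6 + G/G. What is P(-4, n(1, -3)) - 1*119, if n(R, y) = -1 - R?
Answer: -355/3 ≈ -118.33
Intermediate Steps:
P(s, G) = 1 + G/6 (P(s, G) = G*(⅙) + 1 = G/6 + 1 = 1 + G/6)
P(-4, n(1, -3)) - 1*119 = (1 + (-1 - 1*1)/6) - 1*119 = (1 + (-1 - 1)/6) - 119 = (1 + (⅙)*(-2)) - 119 = (1 - ⅓) - 119 = ⅔ - 119 = -355/3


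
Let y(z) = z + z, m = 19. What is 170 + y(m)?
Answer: 208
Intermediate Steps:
y(z) = 2*z
170 + y(m) = 170 + 2*19 = 170 + 38 = 208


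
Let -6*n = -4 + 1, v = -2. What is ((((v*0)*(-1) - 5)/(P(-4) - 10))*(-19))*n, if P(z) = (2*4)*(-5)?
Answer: -19/20 ≈ -0.95000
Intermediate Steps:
P(z) = -40 (P(z) = 8*(-5) = -40)
n = 1/2 (n = -(-4 + 1)/6 = -1/6*(-3) = 1/2 ≈ 0.50000)
((((v*0)*(-1) - 5)/(P(-4) - 10))*(-19))*n = (((-2*0*(-1) - 5)/(-40 - 10))*(-19))*(1/2) = (((0*(-1) - 5)/(-50))*(-19))*(1/2) = (((0 - 5)*(-1/50))*(-19))*(1/2) = (-5*(-1/50)*(-19))*(1/2) = ((1/10)*(-19))*(1/2) = -19/10*1/2 = -19/20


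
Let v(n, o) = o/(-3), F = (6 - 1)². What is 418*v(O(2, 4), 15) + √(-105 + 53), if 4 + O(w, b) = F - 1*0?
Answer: -2090 + 2*I*√13 ≈ -2090.0 + 7.2111*I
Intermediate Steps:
F = 25 (F = 5² = 25)
O(w, b) = 21 (O(w, b) = -4 + (25 - 1*0) = -4 + (25 + 0) = -4 + 25 = 21)
v(n, o) = -o/3 (v(n, o) = o*(-⅓) = -o/3)
418*v(O(2, 4), 15) + √(-105 + 53) = 418*(-⅓*15) + √(-105 + 53) = 418*(-5) + √(-52) = -2090 + 2*I*√13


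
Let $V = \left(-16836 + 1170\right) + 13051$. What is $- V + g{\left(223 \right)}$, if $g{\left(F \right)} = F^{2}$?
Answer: $52344$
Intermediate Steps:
$V = -2615$ ($V = -15666 + 13051 = -2615$)
$- V + g{\left(223 \right)} = \left(-1\right) \left(-2615\right) + 223^{2} = 2615 + 49729 = 52344$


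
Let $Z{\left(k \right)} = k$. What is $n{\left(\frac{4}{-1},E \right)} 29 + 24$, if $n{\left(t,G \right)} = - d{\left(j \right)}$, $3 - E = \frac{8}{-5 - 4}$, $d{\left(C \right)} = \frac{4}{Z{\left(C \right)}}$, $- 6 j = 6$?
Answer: $140$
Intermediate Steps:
$j = -1$ ($j = \left(- \frac{1}{6}\right) 6 = -1$)
$d{\left(C \right)} = \frac{4}{C}$
$E = \frac{35}{9}$ ($E = 3 - \frac{8}{-5 - 4} = 3 - \frac{8}{-9} = 3 - 8 \left(- \frac{1}{9}\right) = 3 - - \frac{8}{9} = 3 + \frac{8}{9} = \frac{35}{9} \approx 3.8889$)
$n{\left(t,G \right)} = 4$ ($n{\left(t,G \right)} = - \frac{4}{-1} = - 4 \left(-1\right) = \left(-1\right) \left(-4\right) = 4$)
$n{\left(\frac{4}{-1},E \right)} 29 + 24 = 4 \cdot 29 + 24 = 116 + 24 = 140$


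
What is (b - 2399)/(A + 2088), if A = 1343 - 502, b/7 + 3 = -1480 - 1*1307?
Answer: -21929/2929 ≈ -7.4869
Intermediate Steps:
b = -19530 (b = -21 + 7*(-1480 - 1*1307) = -21 + 7*(-1480 - 1307) = -21 + 7*(-2787) = -21 - 19509 = -19530)
A = 841
(b - 2399)/(A + 2088) = (-19530 - 2399)/(841 + 2088) = -21929/2929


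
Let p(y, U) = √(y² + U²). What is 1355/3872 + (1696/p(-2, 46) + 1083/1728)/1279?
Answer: 31238491/89141184 + 8*√530/6395 ≈ 0.37924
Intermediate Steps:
p(y, U) = √(U² + y²)
1355/3872 + (1696/p(-2, 46) + 1083/1728)/1279 = 1355/3872 + (1696/(√(46² + (-2)²)) + 1083/1728)/1279 = 1355*(1/3872) + (1696/(√(2116 + 4)) + 1083*(1/1728))*(1/1279) = 1355/3872 + (1696/(√2120) + 361/576)*(1/1279) = 1355/3872 + (1696/((2*√530)) + 361/576)*(1/1279) = 1355/3872 + (1696*(√530/1060) + 361/576)*(1/1279) = 1355/3872 + (8*√530/5 + 361/576)*(1/1279) = 1355/3872 + (361/576 + 8*√530/5)*(1/1279) = 1355/3872 + (361/736704 + 8*√530/6395) = 31238491/89141184 + 8*√530/6395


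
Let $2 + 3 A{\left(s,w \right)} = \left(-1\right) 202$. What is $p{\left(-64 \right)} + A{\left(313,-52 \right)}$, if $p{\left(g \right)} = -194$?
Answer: $-262$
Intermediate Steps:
$A{\left(s,w \right)} = -68$ ($A{\left(s,w \right)} = - \frac{2}{3} + \frac{\left(-1\right) 202}{3} = - \frac{2}{3} + \frac{1}{3} \left(-202\right) = - \frac{2}{3} - \frac{202}{3} = -68$)
$p{\left(-64 \right)} + A{\left(313,-52 \right)} = -194 - 68 = -262$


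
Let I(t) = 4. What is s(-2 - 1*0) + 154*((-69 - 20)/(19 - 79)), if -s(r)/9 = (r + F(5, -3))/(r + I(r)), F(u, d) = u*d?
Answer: 4574/15 ≈ 304.93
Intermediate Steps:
F(u, d) = d*u
s(r) = -9*(-15 + r)/(4 + r) (s(r) = -9*(r - 3*5)/(r + 4) = -9*(r - 15)/(4 + r) = -9*(-15 + r)/(4 + r))
s(-2 - 1*0) + 154*((-69 - 20)/(19 - 79)) = 9*(15 - (-2 - 1*0))/(4 + (-2 - 1*0)) + 154*((-69 - 20)/(19 - 79)) = 9*(15 - (-2 + 0))/(4 + (-2 + 0)) + 154*(-89/(-60)) = 9*(15 - 1*(-2))/(4 - 2) + 154*(-89*(-1/60)) = 9*(15 + 2)/2 + 154*(89/60) = 9*(1/2)*17 + 6853/30 = 153/2 + 6853/30 = 4574/15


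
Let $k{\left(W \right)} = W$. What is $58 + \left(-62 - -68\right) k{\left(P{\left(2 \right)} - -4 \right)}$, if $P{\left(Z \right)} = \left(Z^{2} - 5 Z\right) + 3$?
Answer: $64$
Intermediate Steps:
$P{\left(Z \right)} = 3 + Z^{2} - 5 Z$
$58 + \left(-62 - -68\right) k{\left(P{\left(2 \right)} - -4 \right)} = 58 + \left(-62 - -68\right) \left(\left(3 + 2^{2} - 10\right) - -4\right) = 58 + \left(-62 + 68\right) \left(\left(3 + 4 - 10\right) + 4\right) = 58 + 6 \left(-3 + 4\right) = 58 + 6 \cdot 1 = 58 + 6 = 64$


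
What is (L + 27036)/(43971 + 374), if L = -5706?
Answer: 4266/8869 ≈ 0.48100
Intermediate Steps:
(L + 27036)/(43971 + 374) = (-5706 + 27036)/(43971 + 374) = 21330/44345 = 21330*(1/44345) = 4266/8869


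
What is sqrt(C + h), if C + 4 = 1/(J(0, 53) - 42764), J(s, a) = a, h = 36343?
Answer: 2*sqrt(16572669130227)/42711 ≈ 190.63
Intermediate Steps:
C = -170845/42711 (C = -4 + 1/(53 - 42764) = -4 + 1/(-42711) = -4 - 1/42711 = -170845/42711 ≈ -4.0000)
sqrt(C + h) = sqrt(-170845/42711 + 36343) = sqrt(1552075028/42711) = 2*sqrt(16572669130227)/42711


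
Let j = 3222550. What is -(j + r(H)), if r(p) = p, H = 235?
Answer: -3222785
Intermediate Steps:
-(j + r(H)) = -(3222550 + 235) = -1*3222785 = -3222785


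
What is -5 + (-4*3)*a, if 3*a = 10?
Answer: -45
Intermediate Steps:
a = 10/3 (a = (1/3)*10 = 10/3 ≈ 3.3333)
-5 + (-4*3)*a = -5 - 4*3*(10/3) = -5 - 12*10/3 = -5 - 40 = -45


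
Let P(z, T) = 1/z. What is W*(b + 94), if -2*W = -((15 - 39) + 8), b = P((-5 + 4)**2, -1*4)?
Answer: -760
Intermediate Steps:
b = 1 (b = 1/((-5 + 4)**2) = 1/((-1)**2) = 1/1 = 1)
W = -8 (W = -(-1)*((15 - 39) + 8)/2 = -(-1)*(-24 + 8)/2 = -(-1)*(-16)/2 = -1/2*16 = -8)
W*(b + 94) = -8*(1 + 94) = -8*95 = -760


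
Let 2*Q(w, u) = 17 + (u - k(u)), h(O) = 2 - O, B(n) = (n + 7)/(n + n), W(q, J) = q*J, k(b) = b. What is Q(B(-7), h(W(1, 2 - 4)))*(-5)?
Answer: -85/2 ≈ -42.500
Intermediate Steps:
W(q, J) = J*q
B(n) = (7 + n)/(2*n) (B(n) = (7 + n)/((2*n)) = (7 + n)*(1/(2*n)) = (7 + n)/(2*n))
Q(w, u) = 17/2 (Q(w, u) = (17 + (u - u))/2 = (17 + 0)/2 = (1/2)*17 = 17/2)
Q(B(-7), h(W(1, 2 - 4)))*(-5) = (17/2)*(-5) = -85/2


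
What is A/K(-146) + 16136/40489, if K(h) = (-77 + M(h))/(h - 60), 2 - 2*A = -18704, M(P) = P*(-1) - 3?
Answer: -39004910063/1336137 ≈ -29192.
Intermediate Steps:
M(P) = -3 - P (M(P) = -P - 3 = -3 - P)
A = 9353 (A = 1 - ½*(-18704) = 1 + 9352 = 9353)
K(h) = (-80 - h)/(-60 + h) (K(h) = (-77 + (-3 - h))/(h - 60) = (-80 - h)/(-60 + h))
A/K(-146) + 16136/40489 = 9353/(((-80 - 1*(-146))/(-60 - 146))) + 16136/40489 = 9353/(((-80 + 146)/(-206))) + 16136*(1/40489) = 9353/((-1/206*66)) + 16136/40489 = 9353/(-33/103) + 16136/40489 = 9353*(-103/33) + 16136/40489 = -963359/33 + 16136/40489 = -39004910063/1336137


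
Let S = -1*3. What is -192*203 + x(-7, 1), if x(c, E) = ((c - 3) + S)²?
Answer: -38807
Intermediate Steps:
S = -3
x(c, E) = (-6 + c)² (x(c, E) = ((c - 3) - 3)² = ((-3 + c) - 3)² = (-6 + c)²)
-192*203 + x(-7, 1) = -192*203 + (-6 - 7)² = -38976 + (-13)² = -38976 + 169 = -38807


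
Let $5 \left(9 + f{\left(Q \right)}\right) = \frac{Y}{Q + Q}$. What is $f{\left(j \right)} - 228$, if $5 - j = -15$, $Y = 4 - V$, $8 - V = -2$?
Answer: $- \frac{23703}{100} \approx -237.03$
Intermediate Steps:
$V = 10$ ($V = 8 - -2 = 8 + 2 = 10$)
$Y = -6$ ($Y = 4 - 10 = -6$)
$j = 20$ ($j = 5 - -15 = 5 + 15 = 20$)
$f{\left(Q \right)} = -9 - \frac{3}{5 Q}$ ($f{\left(Q \right)} = -9 + \frac{\frac{1}{Q + Q} \left(-6\right)}{5} = -9 + \frac{\frac{1}{2 Q} \left(-6\right)}{5} = -9 + \frac{\left(-3\right) \frac{1}{Q}}{5} = -9 - \frac{3}{5 Q}$)
$f{\left(j \right)} - 228 = \left(-9 - \frac{3}{5 \cdot 20}\right) - 228 = \left(-9 - \frac{3}{100}\right) - 228 = - \frac{903}{100} - 228 = - \frac{23703}{100}$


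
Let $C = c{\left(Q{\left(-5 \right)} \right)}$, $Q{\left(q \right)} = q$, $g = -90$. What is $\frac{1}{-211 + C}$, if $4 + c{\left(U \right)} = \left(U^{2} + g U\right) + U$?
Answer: $\frac{1}{255} \approx 0.0039216$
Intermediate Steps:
$c{\left(U \right)} = -4 + U^{2} - 89 U$ ($c{\left(U \right)} = -4 + \left(\left(U^{2} - 90 U\right) + U\right) = -4 + \left(U^{2} - 89 U\right) = -4 + U^{2} - 89 U$)
$C = 466$ ($C = -4 + \left(-5\right)^{2} - -445 = -4 + 25 + 445 = 466$)
$\frac{1}{-211 + C} = \frac{1}{-211 + 466} = \frac{1}{255}$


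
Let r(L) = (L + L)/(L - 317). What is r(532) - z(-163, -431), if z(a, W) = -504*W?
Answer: -46702096/215 ≈ -2.1722e+5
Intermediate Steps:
r(L) = 2*L/(-317 + L) (r(L) = (2*L)/(-317 + L) = 2*L/(-317 + L))
r(532) - z(-163, -431) = 2*532/(-317 + 532) - (-504)*(-431) = 2*532/215 - 1*217224 = 2*532*(1/215) - 217224 = 1064/215 - 217224 = -46702096/215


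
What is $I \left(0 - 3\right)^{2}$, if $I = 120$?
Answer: $1080$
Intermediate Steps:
$I \left(0 - 3\right)^{2} = 120 \left(0 - 3\right)^{2} = 120 \left(-3\right)^{2} = 120 \cdot 9 = 1080$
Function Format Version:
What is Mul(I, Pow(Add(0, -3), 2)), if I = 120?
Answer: 1080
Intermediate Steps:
Mul(I, Pow(Add(0, -3), 2)) = Mul(120, Pow(Add(0, -3), 2)) = Mul(120, Pow(-3, 2)) = Mul(120, 9) = 1080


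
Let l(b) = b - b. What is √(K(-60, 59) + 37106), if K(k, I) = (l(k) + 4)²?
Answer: √37122 ≈ 192.67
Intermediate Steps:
l(b) = 0
K(k, I) = 16 (K(k, I) = (0 + 4)² = 4² = 16)
√(K(-60, 59) + 37106) = √(16 + 37106) = √37122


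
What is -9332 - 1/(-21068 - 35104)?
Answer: -524197103/56172 ≈ -9332.0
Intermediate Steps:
-9332 - 1/(-21068 - 35104) = -9332 - 1/(-56172) = -9332 - 1*(-1/56172) = -9332 + 1/56172 = -524197103/56172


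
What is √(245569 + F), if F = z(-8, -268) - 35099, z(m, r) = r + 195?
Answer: √210397 ≈ 458.69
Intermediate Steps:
z(m, r) = 195 + r
F = -35172 (F = (195 - 268) - 35099 = -73 - 35099 = -35172)
√(245569 + F) = √(245569 - 35172) = √210397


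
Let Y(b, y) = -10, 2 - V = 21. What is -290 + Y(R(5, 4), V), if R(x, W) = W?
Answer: -300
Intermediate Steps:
V = -19 (V = 2 - 1*21 = 2 - 21 = -19)
-290 + Y(R(5, 4), V) = -290 - 10 = -300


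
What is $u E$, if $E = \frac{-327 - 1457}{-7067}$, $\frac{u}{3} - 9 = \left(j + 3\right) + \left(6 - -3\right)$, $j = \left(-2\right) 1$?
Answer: $\frac{101688}{7067} \approx 14.389$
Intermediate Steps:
$j = -2$
$u = 57$ ($u = 27 + 3 \left(\left(-2 + 3\right) + \left(6 - -3\right)\right) = 27 + 3 \left(1 + \left(6 + 3\right)\right) = 27 + 3 \left(1 + 9\right) = 27 + 3 \cdot 10 = 27 + 30 = 57$)
$E = \frac{1784}{7067}$ ($E = \left(-327 - 1457\right) \left(- \frac{1}{7067}\right) = \left(-1784\right) \left(- \frac{1}{7067}\right) = \frac{1784}{7067} \approx 0.25244$)
$u E = 57 \cdot \frac{1784}{7067} = \frac{101688}{7067}$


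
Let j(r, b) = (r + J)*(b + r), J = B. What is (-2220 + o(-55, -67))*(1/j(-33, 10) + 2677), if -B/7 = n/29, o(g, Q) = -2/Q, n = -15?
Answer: -58228175347/9798 ≈ -5.9429e+6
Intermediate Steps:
B = 105/29 (B = -(-105)/29 = -7*(-15/29) = 105/29 ≈ 3.6207)
J = 105/29 ≈ 3.6207
j(r, b) = (105/29 + r)*(b + r) (j(r, b) = (r + 105/29)*(b + r) = (105/29 + r)*(b + r))
(-2220 + o(-55, -67))*(1/j(-33, 10) + 2677) = (-2220 - 2/(-67))*(1/((-33)**2 + (105/29)*10 + (105/29)*(-33) + 10*(-33)) + 2677) = (-2220 - 2*(-1/67))*(1/(1089 + 1050/29 - 3465/29 - 330) + 2677) = (-2220 + 2/67)*(1/(19596/29) + 2677) = -148738*(29/19596 + 2677)/67 = -148738/67*52458521/19596 = -58228175347/9798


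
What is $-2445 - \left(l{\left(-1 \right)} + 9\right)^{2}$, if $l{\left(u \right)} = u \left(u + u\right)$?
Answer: $-2566$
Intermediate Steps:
$l{\left(u \right)} = 2 u^{2}$ ($l{\left(u \right)} = u 2 u = 2 u^{2}$)
$-2445 - \left(l{\left(-1 \right)} + 9\right)^{2} = -2445 - \left(2 \left(-1\right)^{2} + 9\right)^{2} = -2445 - \left(2 \cdot 1 + 9\right)^{2} = -2445 - \left(2 + 9\right)^{2} = -2445 - 11^{2} = -2445 - 121 = -2566$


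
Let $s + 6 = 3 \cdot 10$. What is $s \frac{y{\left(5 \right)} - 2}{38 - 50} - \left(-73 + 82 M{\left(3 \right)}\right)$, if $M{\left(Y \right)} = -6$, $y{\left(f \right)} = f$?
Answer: $559$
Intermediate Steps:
$s = 24$ ($s = -6 + 3 \cdot 10 = -6 + 30 = 24$)
$s \frac{y{\left(5 \right)} - 2}{38 - 50} - \left(-73 + 82 M{\left(3 \right)}\right) = 24 \frac{5 - 2}{38 - 50} + \left(73 - -492\right) = 24 \frac{3}{-12} + \left(73 + 492\right) = 24 \cdot 3 \left(- \frac{1}{12}\right) + 565 = 24 \left(- \frac{1}{4}\right) + 565 = -6 + 565 = 559$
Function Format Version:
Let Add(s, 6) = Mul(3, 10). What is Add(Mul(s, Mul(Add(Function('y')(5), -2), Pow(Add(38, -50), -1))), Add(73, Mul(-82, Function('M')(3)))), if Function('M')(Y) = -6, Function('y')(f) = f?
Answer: 559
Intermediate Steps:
s = 24 (s = Add(-6, Mul(3, 10)) = Add(-6, 30) = 24)
Add(Mul(s, Mul(Add(Function('y')(5), -2), Pow(Add(38, -50), -1))), Add(73, Mul(-82, Function('M')(3)))) = Add(Mul(24, Mul(Add(5, -2), Pow(Add(38, -50), -1))), Add(73, Mul(-82, -6))) = Add(Mul(24, Mul(3, Pow(-12, -1))), Add(73, 492)) = Add(Mul(24, Mul(3, Rational(-1, 12))), 565) = Add(Mul(24, Rational(-1, 4)), 565) = Add(-6, 565) = 559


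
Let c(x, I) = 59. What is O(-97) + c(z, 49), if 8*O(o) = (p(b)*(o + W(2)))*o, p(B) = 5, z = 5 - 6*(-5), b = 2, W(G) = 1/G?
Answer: 94549/16 ≈ 5909.3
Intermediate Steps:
z = 35 (z = 5 + 30 = 35)
O(o) = o*(5/2 + 5*o)/8 (O(o) = ((5*(o + 1/2))*o)/8 = ((5*(1/2 + o))*o)/8 = ((5/2 + 5*o)*o)/8 = (o*(5/2 + 5*o))/8 = o*(5/2 + 5*o)/8)
O(-97) + c(z, 49) = (5/16)*(-97)*(1 + 2*(-97)) + 59 = (5/16)*(-97)*(1 - 194) + 59 = (5/16)*(-97)*(-193) + 59 = 93605/16 + 59 = 94549/16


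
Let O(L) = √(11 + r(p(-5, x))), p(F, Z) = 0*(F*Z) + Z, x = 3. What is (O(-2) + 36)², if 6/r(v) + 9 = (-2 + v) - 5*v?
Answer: (828 + √5681)²/529 ≈ 1542.7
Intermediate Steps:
p(F, Z) = Z (p(F, Z) = 0 + Z = Z)
r(v) = 6/(-11 - 4*v) (r(v) = 6/(-9 + ((-2 + v) - 5*v)) = 6/(-9 + (-2 - 4*v)) = 6/(-11 - 4*v))
O(L) = √5681/23 (O(L) = √(11 - 6/(11 + 4*3)) = √(11 - 6/(11 + 12)) = √(11 - 6/23) = √(247/23) = √5681/23)
(O(-2) + 36)² = (√5681/23 + 36)² = (36 + √5681/23)²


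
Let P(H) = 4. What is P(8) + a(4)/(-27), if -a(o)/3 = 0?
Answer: 4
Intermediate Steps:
a(o) = 0 (a(o) = -3*0 = 0)
P(8) + a(4)/(-27) = 4 + 0/(-27) = 4 + 0*(-1/27) = 4 + 0 = 4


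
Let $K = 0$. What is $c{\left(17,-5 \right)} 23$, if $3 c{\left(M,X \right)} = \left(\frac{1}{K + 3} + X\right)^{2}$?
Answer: $\frac{4508}{27} \approx 166.96$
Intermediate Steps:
$c{\left(M,X \right)} = \frac{\left(\frac{1}{3} + X\right)^{2}}{3}$ ($c{\left(M,X \right)} = \frac{\left(\frac{1}{0 + 3} + X\right)^{2}}{3} = \frac{\left(\frac{1}{3} + X\right)^{2}}{3}$)
$c{\left(17,-5 \right)} 23 = \frac{\left(1 + 3 \left(-5\right)\right)^{2}}{27} \cdot 23 = \frac{\left(1 - 15\right)^{2}}{27} \cdot 23 = \frac{\left(-14\right)^{2}}{27} \cdot 23 = \frac{1}{27} \cdot 196 \cdot 23 = \frac{196}{27} \cdot 23 = \frac{4508}{27}$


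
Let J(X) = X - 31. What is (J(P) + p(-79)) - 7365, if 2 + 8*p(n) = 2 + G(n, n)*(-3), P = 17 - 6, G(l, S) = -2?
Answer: -29537/4 ≈ -7384.3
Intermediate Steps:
P = 11
J(X) = -31 + X
p(n) = ¾ (p(n) = -¼ + (2 - 2*(-3))/8 = -¼ + (2 + 6)/8 = -¼ + (⅛)*8 = -¼ + 1 = ¾)
(J(P) + p(-79)) - 7365 = ((-31 + 11) + ¾) - 7365 = (-20 + ¾) - 7365 = -77/4 - 7365 = -29537/4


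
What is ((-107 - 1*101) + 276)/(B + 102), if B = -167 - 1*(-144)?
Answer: 68/79 ≈ 0.86076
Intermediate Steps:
B = -23 (B = -167 + 144 = -23)
((-107 - 1*101) + 276)/(B + 102) = ((-107 - 1*101) + 276)/(-23 + 102) = ((-107 - 101) + 276)/79 = (-208 + 276)*(1/79) = 68*(1/79) = 68/79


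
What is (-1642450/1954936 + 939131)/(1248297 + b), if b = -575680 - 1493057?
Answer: -917969679083/801953845920 ≈ -1.1447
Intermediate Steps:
b = -2068737
(-1642450/1954936 + 939131)/(1248297 + b) = (-1642450/1954936 + 939131)/(1248297 - 2068737) = (-1642450*1/1954936 + 939131)/(-820440) = (-821225/977468 + 939131)*(-1/820440) = (917969679083/977468)*(-1/820440) = -917969679083/801953845920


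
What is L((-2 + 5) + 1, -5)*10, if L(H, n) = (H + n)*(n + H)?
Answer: 10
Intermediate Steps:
L(H, n) = (H + n)**2 (L(H, n) = (H + n)*(H + n) = (H + n)**2)
L((-2 + 5) + 1, -5)*10 = (((-2 + 5) + 1) - 5)**2*10 = ((3 + 1) - 5)**2*10 = (4 - 5)**2*10 = (-1)**2*10 = 1*10 = 10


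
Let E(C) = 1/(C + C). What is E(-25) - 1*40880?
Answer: -2044001/50 ≈ -40880.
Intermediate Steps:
E(C) = 1/(2*C)
E(-25) - 1*40880 = (½)/(-25) - 1*40880 = (½)*(-1/25) - 40880 = -1/50 - 40880 = -2044001/50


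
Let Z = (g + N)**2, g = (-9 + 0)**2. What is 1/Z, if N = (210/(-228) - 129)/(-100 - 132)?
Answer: 77721856/517008455089 ≈ 0.00015033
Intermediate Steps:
N = 4937/8816 (N = (210*(-1/228) - 129)/(-232) = (-35/38 - 129)*(-1/232) = -4937/38*(-1/232) = 4937/8816 ≈ 0.56000)
g = 81 (g = (-9)**2 = 81)
Z = 517008455089/77721856 (Z = (81 + 4937/8816)**2 = (719033/8816)**2 = 517008455089/77721856 ≈ 6652.0)
1/Z = 1/(517008455089/77721856) = 77721856/517008455089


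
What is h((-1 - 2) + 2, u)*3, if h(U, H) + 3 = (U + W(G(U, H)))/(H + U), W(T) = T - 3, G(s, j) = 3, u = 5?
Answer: -39/4 ≈ -9.7500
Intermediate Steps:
W(T) = -3 + T
h(U, H) = -3 + U/(H + U) (h(U, H) = -3 + (U + (-3 + 3))/(H + U) = -3 + (U + 0)/(H + U) = -3 + U/(H + U))
h((-1 - 2) + 2, u)*3 = ((-3*5 - 2*((-1 - 2) + 2))/(5 + ((-1 - 2) + 2)))*3 = ((-15 - 2*(-3 + 2))/(5 + (-3 + 2)))*3 = ((-15 - 2*(-1))/(5 - 1))*3 = ((-15 + 2)/4)*3 = ((¼)*(-13))*3 = -13/4*3 = -39/4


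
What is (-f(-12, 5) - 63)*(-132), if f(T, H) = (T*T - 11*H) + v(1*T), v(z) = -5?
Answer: 19404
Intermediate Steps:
f(T, H) = -5 + T**2 - 11*H (f(T, H) = (T*T - 11*H) - 5 = (T**2 - 11*H) - 5 = -5 + T**2 - 11*H)
(-f(-12, 5) - 63)*(-132) = (-(-5 + (-12)**2 - 11*5) - 63)*(-132) = (-(-5 + 144 - 55) - 63)*(-132) = (-1*84 - 63)*(-132) = (-84 - 63)*(-132) = -147*(-132) = 19404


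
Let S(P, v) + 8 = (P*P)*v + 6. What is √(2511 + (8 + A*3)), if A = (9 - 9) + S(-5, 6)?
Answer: √2963 ≈ 54.433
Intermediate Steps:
S(P, v) = -2 + v*P² (S(P, v) = -8 + ((P*P)*v + 6) = -8 + (P²*v + 6) = -8 + (v*P² + 6) = -8 + (6 + v*P²) = -2 + v*P²)
A = 148 (A = (9 - 9) + (-2 + 6*(-5)²) = 0 + (-2 + 6*25) = 0 + (-2 + 150) = 0 + 148 = 148)
√(2511 + (8 + A*3)) = √(2511 + (8 + 148*3)) = √(2511 + (8 + 444)) = √(2511 + 452) = √2963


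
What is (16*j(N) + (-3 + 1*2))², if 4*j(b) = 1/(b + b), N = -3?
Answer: 25/9 ≈ 2.7778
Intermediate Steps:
j(b) = 1/(8*b) (j(b) = 1/(4*(b + b)) = 1/(4*((2*b))) = (1/(2*b))/4 = 1/(8*b))
(16*j(N) + (-3 + 1*2))² = (16*((⅛)/(-3)) + (-3 + 1*2))² = (16*((⅛)*(-⅓)) + (-3 + 2))² = (16*(-1/24) - 1)² = (-⅔ - 1)² = (-5/3)² = 25/9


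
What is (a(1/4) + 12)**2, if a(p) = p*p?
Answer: 37249/256 ≈ 145.50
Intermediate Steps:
a(p) = p**2
(a(1/4) + 12)**2 = ((1/4)**2 + 12)**2 = (1/16 + 12)**2 = (193/16)**2 = 37249/256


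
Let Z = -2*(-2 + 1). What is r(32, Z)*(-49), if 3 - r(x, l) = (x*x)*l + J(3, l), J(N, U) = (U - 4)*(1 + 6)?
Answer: 99519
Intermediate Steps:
J(N, U) = -28 + 7*U (J(N, U) = (-4 + U)*7 = -28 + 7*U)
Z = 2 (Z = -2*(-1) = 2)
r(x, l) = 31 - 7*l - l*x² (r(x, l) = 3 - ((x*x)*l + (-28 + 7*l)) = 3 - (x²*l + (-28 + 7*l)) = 3 - (l*x² + (-28 + 7*l)) = 3 - (-28 + 7*l + l*x²) = 3 + (28 - 7*l - l*x²) = 31 - 7*l - l*x²)
r(32, Z)*(-49) = (31 - 7*2 - 1*2*32²)*(-49) = (31 - 14 - 1*2*1024)*(-49) = (31 - 14 - 2048)*(-49) = -2031*(-49) = 99519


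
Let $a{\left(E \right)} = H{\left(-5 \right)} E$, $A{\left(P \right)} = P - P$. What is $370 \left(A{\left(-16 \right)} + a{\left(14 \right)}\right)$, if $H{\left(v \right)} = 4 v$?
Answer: $-103600$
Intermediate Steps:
$A{\left(P \right)} = 0$
$a{\left(E \right)} = - 20 E$ ($a{\left(E \right)} = 4 \left(-5\right) E = - 20 E$)
$370 \left(A{\left(-16 \right)} + a{\left(14 \right)}\right) = 370 \left(0 - 280\right) = 370 \left(-280\right) = -103600$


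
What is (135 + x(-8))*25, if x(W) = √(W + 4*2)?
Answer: 3375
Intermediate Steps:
x(W) = √(8 + W) (x(W) = √(W + 8) = √(8 + W))
(135 + x(-8))*25 = (135 + √(8 - 8))*25 = (135 + √0)*25 = (135 + 0)*25 = 135*25 = 3375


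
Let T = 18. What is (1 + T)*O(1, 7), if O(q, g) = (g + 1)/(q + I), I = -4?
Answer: -152/3 ≈ -50.667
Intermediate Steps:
O(q, g) = (1 + g)/(-4 + q) (O(q, g) = (g + 1)/(q - 4) = (1 + g)/(-4 + q))
(1 + T)*O(1, 7) = (1 + 18)*((1 + 7)/(-4 + 1)) = 19*(8/(-3)) = 19*(-⅓*8) = 19*(-8/3) = -152/3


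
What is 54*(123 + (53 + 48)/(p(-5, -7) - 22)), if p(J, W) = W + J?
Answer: 110187/17 ≈ 6481.6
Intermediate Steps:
p(J, W) = J + W
54*(123 + (53 + 48)/(p(-5, -7) - 22)) = 54*(123 + (53 + 48)/((-5 - 7) - 22)) = 54*(123 + 101/(-12 - 22)) = 54*(123 + 101/(-34)) = 54*(123 + 101*(-1/34)) = 54*(123 - 101/34) = 54*(4081/34) = 110187/17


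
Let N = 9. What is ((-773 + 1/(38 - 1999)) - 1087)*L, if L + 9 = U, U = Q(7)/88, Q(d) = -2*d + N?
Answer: 2907026417/172568 ≈ 16846.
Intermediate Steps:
Q(d) = 9 - 2*d (Q(d) = -2*d + 9 = 9 - 2*d)
U = -5/88 (U = (9 - 2*7)/88 = (9 - 14)*(1/88) = -5*1/88 = -5/88 ≈ -0.056818)
L = -797/88 (L = -9 - 5/88 = -797/88 ≈ -9.0568)
((-773 + 1/(38 - 1999)) - 1087)*L = ((-773 + 1/(38 - 1999)) - 1087)*(-797/88) = ((-773 + 1/(-1961)) - 1087)*(-797/88) = ((-773 - 1/1961) - 1087)*(-797/88) = (-1515854/1961 - 1087)*(-797/88) = -3647461/1961*(-797/88) = 2907026417/172568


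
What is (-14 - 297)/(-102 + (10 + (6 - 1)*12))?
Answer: 311/32 ≈ 9.7188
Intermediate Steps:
(-14 - 297)/(-102 + (10 + (6 - 1)*12)) = -311/(-102 + (10 + 5*12)) = -311/(-102 + (10 + 60)) = -311/(-102 + 70) = -311/(-32) = -311*(-1/32) = 311/32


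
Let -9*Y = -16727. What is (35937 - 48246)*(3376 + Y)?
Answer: -193296433/3 ≈ -6.4432e+7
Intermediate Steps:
Y = 16727/9 (Y = -⅑*(-16727) = 16727/9 ≈ 1858.6)
(35937 - 48246)*(3376 + Y) = (35937 - 48246)*(3376 + 16727/9) = -12309*47111/9 = -193296433/3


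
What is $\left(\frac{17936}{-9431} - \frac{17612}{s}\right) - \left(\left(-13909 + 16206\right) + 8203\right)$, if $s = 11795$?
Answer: $- \frac{166911918056}{15891235} \approx -10503.0$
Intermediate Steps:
$\left(\frac{17936}{-9431} - \frac{17612}{s}\right) - \left(\left(-13909 + 16206\right) + 8203\right) = \left(\frac{17936}{-9431} - \frac{17612}{11795}\right) - \left(\left(-13909 + 16206\right) + 8203\right) = \left(17936 \left(- \frac{1}{9431}\right) - \frac{2516}{1685}\right) - \left(2297 + 8203\right) = \left(- \frac{17936}{9431} - \frac{2516}{1685}\right) - 10500 = - \frac{53950556}{15891235} - 10500 = - \frac{166911918056}{15891235}$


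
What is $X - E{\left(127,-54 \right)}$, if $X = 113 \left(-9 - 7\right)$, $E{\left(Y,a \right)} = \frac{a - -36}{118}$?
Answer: $- \frac{106663}{59} \approx -1807.8$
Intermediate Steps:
$E{\left(Y,a \right)} = \frac{18}{59} + \frac{a}{118}$ ($E{\left(Y,a \right)} = \left(a + 36\right) \frac{1}{118} = \left(36 + a\right) \frac{1}{118} = \frac{18}{59} + \frac{a}{118}$)
$X = -1808$ ($X = 113 \left(-16\right) = -1808$)
$X - E{\left(127,-54 \right)} = -1808 - \left(\frac{18}{59} + \frac{1}{118} \left(-54\right)\right) = -1808 - \left(\frac{18}{59} - \frac{27}{59}\right) = -1808 - - \frac{9}{59} = -1808 + \frac{9}{59} = - \frac{106663}{59}$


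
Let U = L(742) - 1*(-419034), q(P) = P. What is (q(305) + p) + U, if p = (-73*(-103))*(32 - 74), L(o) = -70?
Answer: 103471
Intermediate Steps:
p = -315798 (p = 7519*(-42) = -315798)
U = 418964 (U = -70 - 1*(-419034) = -70 + 419034 = 418964)
(q(305) + p) + U = (305 - 315798) + 418964 = -315493 + 418964 = 103471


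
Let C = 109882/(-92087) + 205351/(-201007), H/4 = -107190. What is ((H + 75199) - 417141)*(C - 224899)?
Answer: 3208394727837056263804/18510131609 ≈ 1.7333e+11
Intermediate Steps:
H = -428760 (H = 4*(-107190) = -428760)
C = -40997208711/18510131609 (C = 109882*(-1/92087) + 205351*(-1/201007) = -109882/92087 - 205351/201007 = -40997208711/18510131609 ≈ -2.2149)
((H + 75199) - 417141)*(C - 224899) = ((-428760 + 75199) - 417141)*(-40997208711/18510131609 - 224899) = (-353561 - 417141)*(-4162951085941202/18510131609) = -770702*(-4162951085941202/18510131609) = 3208394727837056263804/18510131609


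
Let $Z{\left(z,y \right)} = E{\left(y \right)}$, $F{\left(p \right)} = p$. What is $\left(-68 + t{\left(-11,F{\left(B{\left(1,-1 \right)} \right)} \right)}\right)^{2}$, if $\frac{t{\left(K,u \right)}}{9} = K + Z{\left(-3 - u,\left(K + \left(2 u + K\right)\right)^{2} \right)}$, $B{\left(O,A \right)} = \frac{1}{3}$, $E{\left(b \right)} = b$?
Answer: $15437041$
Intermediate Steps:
$B{\left(O,A \right)} = \frac{1}{3}$
$Z{\left(z,y \right)} = y$
$t{\left(K,u \right)} = 9 K + 9 \left(2 K + 2 u\right)^{2}$ ($t{\left(K,u \right)} = 9 \left(K + \left(K + \left(2 u + K\right)\right)^{2}\right) = 9 \left(K + \left(K + \left(K + 2 u\right)\right)^{2}\right) = 9 \left(K + \left(2 K + 2 u\right)^{2}\right) = 9 K + 9 \left(2 K + 2 u\right)^{2}$)
$\left(-68 + t{\left(-11,F{\left(B{\left(1,-1 \right)} \right)} \right)}\right)^{2} = \left(-68 + \left(9 \left(-11\right) + 36 \left(-11 + \frac{1}{3}\right)^{2}\right)\right)^{2} = \left(-68 - \left(99 - 36 \left(- \frac{32}{3}\right)^{2}\right)\right)^{2} = \left(-68 + \left(-99 + 36 \cdot \frac{1024}{9}\right)\right)^{2} = \left(-68 + \left(-99 + 4096\right)\right)^{2} = \left(-68 + 3997\right)^{2} = 3929^{2} = 15437041$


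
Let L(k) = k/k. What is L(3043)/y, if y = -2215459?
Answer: -1/2215459 ≈ -4.5137e-7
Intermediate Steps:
L(k) = 1
L(3043)/y = 1/(-2215459) = 1*(-1/2215459) = -1/2215459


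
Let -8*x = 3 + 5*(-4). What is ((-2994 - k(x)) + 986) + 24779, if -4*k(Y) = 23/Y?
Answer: 387153/17 ≈ 22774.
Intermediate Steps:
x = 17/8 (x = -(3 + 5*(-4))/8 = -(3 - 20)/8 = -⅛*(-17) = 17/8 ≈ 2.1250)
k(Y) = -23/(4*Y)
((-2994 - k(x)) + 986) + 24779 = ((-2994 - (-23)/(4*17/8)) + 986) + 24779 = ((-2994 - (-23)*8/(4*17)) + 986) + 24779 = ((-2994 - 1*(-46/17)) + 986) + 24779 = ((-2994 + 46/17) + 986) + 24779 = (-50852/17 + 986) + 24779 = -34090/17 + 24779 = 387153/17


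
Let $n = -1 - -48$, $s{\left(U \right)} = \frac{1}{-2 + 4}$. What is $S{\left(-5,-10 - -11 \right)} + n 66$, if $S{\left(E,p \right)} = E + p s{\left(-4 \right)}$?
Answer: $\frac{6195}{2} \approx 3097.5$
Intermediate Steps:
$s{\left(U \right)} = \frac{1}{2}$
$S{\left(E,p \right)} = E + \frac{p}{2}$ ($S{\left(E,p \right)} = E + p \frac{1}{2} = E + \frac{p}{2}$)
$n = 47$ ($n = -1 + 48 = 47$)
$S{\left(-5,-10 - -11 \right)} + n 66 = \left(-5 + \frac{-10 - -11}{2}\right) + 47 \cdot 66 = \left(-5 + \frac{-10 + 11}{2}\right) + 3102 = \left(-5 + \frac{1}{2} \cdot 1\right) + 3102 = \left(-5 + \frac{1}{2}\right) + 3102 = - \frac{9}{2} + 3102 = \frac{6195}{2}$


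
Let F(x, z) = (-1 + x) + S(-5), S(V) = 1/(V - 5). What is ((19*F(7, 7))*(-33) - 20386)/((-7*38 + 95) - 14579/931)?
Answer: 224234143/1737800 ≈ 129.03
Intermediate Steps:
S(V) = 1/(-5 + V)
F(x, z) = -11/10 + x (F(x, z) = (-1 + x) + 1/(-5 - 5) = (-1 + x) + 1/(-10) = (-1 + x) - ⅒ = -11/10 + x)
((19*F(7, 7))*(-33) - 20386)/((-7*38 + 95) - 14579/931) = ((19*(-11/10 + 7))*(-33) - 20386)/((-7*38 + 95) - 14579/931) = ((19*(59/10))*(-33) - 20386)/((-266 + 95) - 14579*1/931) = ((1121/10)*(-33) - 20386)/(-171 - 14579/931) = (-36993/10 - 20386)/(-173780/931) = -240853/10*(-931/173780) = 224234143/1737800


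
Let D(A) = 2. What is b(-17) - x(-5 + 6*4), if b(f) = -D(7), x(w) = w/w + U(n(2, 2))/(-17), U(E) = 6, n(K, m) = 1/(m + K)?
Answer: -45/17 ≈ -2.6471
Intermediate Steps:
n(K, m) = 1/(K + m)
x(w) = 11/17 (x(w) = w/w + 6/(-17) = 1 + 6*(-1/17) = 1 - 6/17 = 11/17)
b(f) = -2 (b(f) = -1*2 = -2)
b(-17) - x(-5 + 6*4) = -2 - 1*11/17 = -2 - 11/17 = -45/17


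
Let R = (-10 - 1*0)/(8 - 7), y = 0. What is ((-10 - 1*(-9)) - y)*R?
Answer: 10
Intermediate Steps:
R = -10 (R = (-10 + 0)/1 = -10*1 = -10)
((-10 - 1*(-9)) - y)*R = ((-10 - 1*(-9)) - 1*0)*(-10) = ((-10 + 9) + 0)*(-10) = (-1 + 0)*(-10) = -1*(-10) = 10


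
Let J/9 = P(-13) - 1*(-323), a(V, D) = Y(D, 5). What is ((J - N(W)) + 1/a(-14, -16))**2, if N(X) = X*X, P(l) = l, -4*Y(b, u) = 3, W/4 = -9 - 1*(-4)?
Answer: 51351556/9 ≈ 5.7057e+6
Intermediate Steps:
W = -20 (W = 4*(-9 - 1*(-4)) = 4*(-9 + 4) = 4*(-5) = -20)
Y(b, u) = -3/4 (Y(b, u) = -1/4*3 = -3/4)
a(V, D) = -3/4
N(X) = X**2
J = 2790 (J = 9*(-13 - 1*(-323)) = 9*(-13 + 323) = 9*310 = 2790)
((J - N(W)) + 1/a(-14, -16))**2 = ((2790 - 1*(-20)**2) + 1/(-3/4))**2 = ((2790 - 1*400) - 4/3)**2 = ((2790 - 400) - 4/3)**2 = (2390 - 4/3)**2 = (7166/3)**2 = 51351556/9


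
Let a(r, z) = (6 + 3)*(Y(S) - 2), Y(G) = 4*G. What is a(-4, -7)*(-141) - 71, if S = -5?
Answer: 27847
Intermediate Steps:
a(r, z) = -198 (a(r, z) = (6 + 3)*(4*(-5) - 2) = 9*(-20 - 2) = 9*(-22) = -198)
a(-4, -7)*(-141) - 71 = -198*(-141) - 71 = 27918 - 71 = 27847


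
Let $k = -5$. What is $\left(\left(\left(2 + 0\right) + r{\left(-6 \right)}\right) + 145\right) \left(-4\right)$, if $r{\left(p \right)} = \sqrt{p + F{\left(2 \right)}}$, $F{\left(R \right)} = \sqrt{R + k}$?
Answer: $-588 - 4 \sqrt{-6 + i \sqrt{3}} \approx -589.4 - 9.8975 i$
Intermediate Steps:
$F{\left(R \right)} = \sqrt{-5 + R}$ ($F{\left(R \right)} = \sqrt{R - 5} = \sqrt{-5 + R}$)
$r{\left(p \right)} = \sqrt{p + i \sqrt{3}}$ ($r{\left(p \right)} = \sqrt{p + \sqrt{-5 + 2}} = \sqrt{p + \sqrt{-3}} = \sqrt{p + i \sqrt{3}}$)
$\left(\left(\left(2 + 0\right) + r{\left(-6 \right)}\right) + 145\right) \left(-4\right) = \left(\left(\left(2 + 0\right) + \sqrt{-6 + i \sqrt{3}}\right) + 145\right) \left(-4\right) = \left(\left(2 + \sqrt{-6 + i \sqrt{3}}\right) + 145\right) \left(-4\right) = \left(147 + \sqrt{-6 + i \sqrt{3}}\right) \left(-4\right) = -588 - 4 \sqrt{-6 + i \sqrt{3}}$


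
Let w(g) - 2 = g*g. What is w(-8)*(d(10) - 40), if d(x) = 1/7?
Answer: -18414/7 ≈ -2630.6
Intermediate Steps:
d(x) = ⅐
w(g) = 2 + g² (w(g) = 2 + g*g = 2 + g²)
w(-8)*(d(10) - 40) = (2 + (-8)²)*(⅐ - 40) = (2 + 64)*(-279/7) = 66*(-279/7) = -18414/7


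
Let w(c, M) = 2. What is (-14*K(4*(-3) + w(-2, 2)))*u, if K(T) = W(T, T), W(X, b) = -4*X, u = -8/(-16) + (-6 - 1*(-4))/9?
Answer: -1400/9 ≈ -155.56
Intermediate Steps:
u = 5/18 (u = -8*(-1/16) + (-6 + 4)*(⅑) = ½ - 2*⅑ = ½ - 2/9 = 5/18 ≈ 0.27778)
K(T) = -4*T
(-14*K(4*(-3) + w(-2, 2)))*u = -(-56)*(4*(-3) + 2)*(5/18) = -(-56)*(-12 + 2)*(5/18) = -(-56)*(-10)*(5/18) = -14*40*(5/18) = -560*5/18 = -1400/9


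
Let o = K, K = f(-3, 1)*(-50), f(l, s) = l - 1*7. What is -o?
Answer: -500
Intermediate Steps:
f(l, s) = -7 + l (f(l, s) = l - 7 = -7 + l)
K = 500 (K = (-7 - 3)*(-50) = -10*(-50) = 500)
o = 500
-o = -1*500 = -500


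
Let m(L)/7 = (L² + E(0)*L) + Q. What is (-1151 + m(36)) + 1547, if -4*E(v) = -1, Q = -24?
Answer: 9363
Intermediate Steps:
E(v) = ¼ (E(v) = -¼*(-1) = ¼)
m(L) = -168 + 7*L² + 7*L/4 (m(L) = 7*((L² + L/4) - 24) = 7*(-24 + L² + L/4) = -168 + 7*L² + 7*L/4)
(-1151 + m(36)) + 1547 = (-1151 + (-168 + 7*36² + (7/4)*36)) + 1547 = (-1151 + (-168 + 7*1296 + 63)) + 1547 = (-1151 + (-168 + 9072 + 63)) + 1547 = (-1151 + 8967) + 1547 = 7816 + 1547 = 9363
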